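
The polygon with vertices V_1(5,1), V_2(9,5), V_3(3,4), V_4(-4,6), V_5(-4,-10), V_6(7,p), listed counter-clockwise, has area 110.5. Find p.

Write out the shoelace sum; only the two edges meeting at V_6 involve p:
2·Area = [((-4)·p − 7·(-10)) + (7·1 − 5·p)] + 135
       = -9·p + 212 = 221
⇒ p = -1.

-1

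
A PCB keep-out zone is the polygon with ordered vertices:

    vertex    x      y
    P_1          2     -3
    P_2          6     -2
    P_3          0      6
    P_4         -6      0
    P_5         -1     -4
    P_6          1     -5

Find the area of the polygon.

63

P_1→P_2: (2)(-2) − (6)(-3) = 14
P_2→P_3: (6)(6) − (0)(-2) = 36
P_3→P_4: (0)(0) − (-6)(6) = 36
P_4→P_5: (-6)(-4) − (-1)(0) = 24
P_5→P_6: (-1)(-5) − (1)(-4) = 9
P_6→P_1: (1)(-3) − (2)(-5) = 7
Σ = 126
Area = |Σ|/2 = 63.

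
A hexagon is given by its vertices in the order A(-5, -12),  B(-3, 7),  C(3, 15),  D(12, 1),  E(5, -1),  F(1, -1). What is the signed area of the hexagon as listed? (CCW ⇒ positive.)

-176

Σ = (-71) + (-66) + (-177) + (-17) + (-4) + (-17) = -352
Signed area = Σ/2 = -176 (negative ⇒ clockwise traversal).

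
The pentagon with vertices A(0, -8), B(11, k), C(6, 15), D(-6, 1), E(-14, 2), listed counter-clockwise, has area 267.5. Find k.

-12

Write out the shoelace sum; only the two edges meeting at B involve k:
2·Area = [(0·k − 11·(-8)) + (11·15 − 6·k)] + 210
       = -6·k + 463 = 535
⇒ k = -12.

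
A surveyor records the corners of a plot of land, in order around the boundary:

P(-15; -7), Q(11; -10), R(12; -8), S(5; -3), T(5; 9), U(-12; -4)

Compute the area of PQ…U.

217.5

Apply the shoelace formula: 2A = Σ (x_i·y_{i+1} − x_{i+1}·y_i), indices taken mod 6.
Cross-terms: 227, 32, 4, 60, 88, 24  ⇒  Σ = 435
Area = |Σ|/2 = 217.5.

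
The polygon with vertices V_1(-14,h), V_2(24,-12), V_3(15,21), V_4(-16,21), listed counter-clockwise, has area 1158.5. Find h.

The doubled signed area Σ (x_i y_{i+1} − x_{i+1} y_i) is linear in h.
With h=0 it equals 1797; the coefficient of h is -40 (from the two edges through V_1).
So -40·h + 1797 = 2·1158.5 = 2317 ⇒ h = -13.

-13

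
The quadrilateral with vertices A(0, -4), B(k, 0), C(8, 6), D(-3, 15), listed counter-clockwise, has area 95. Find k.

4

Write out the shoelace sum; only the two edges meeting at B involve k:
2·Area = [(0·0 − k·(-4)) + (k·6 − 8·0)] + 150
       = 10·k + 150 = 190
⇒ k = 4.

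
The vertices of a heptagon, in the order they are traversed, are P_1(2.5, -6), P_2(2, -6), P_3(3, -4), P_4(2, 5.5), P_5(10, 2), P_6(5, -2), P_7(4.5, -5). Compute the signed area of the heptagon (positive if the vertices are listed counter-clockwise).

Apply Gauss's area formula: 2A = Σ (x_i·y_{i+1} − x_{i+1}·y_i), indices taken mod 7.
Σ = (-3) + (10) + (24.5) + (-51) + (-30) + (-16) + (-14.5) = -80
Signed area = Σ/2 = -40 (negative ⇒ clockwise traversal).

-40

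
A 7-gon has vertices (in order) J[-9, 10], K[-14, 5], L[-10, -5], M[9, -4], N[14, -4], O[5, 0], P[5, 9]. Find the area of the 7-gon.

Apply the shoelace formula: 2A = Σ (x_i·y_{i+1} − x_{i+1}·y_i), indices taken mod 7.
Cross-terms: 95, 120, 85, 20, 20, 45, 131  ⇒  Σ = 516
Area = |Σ|/2 = 258.

258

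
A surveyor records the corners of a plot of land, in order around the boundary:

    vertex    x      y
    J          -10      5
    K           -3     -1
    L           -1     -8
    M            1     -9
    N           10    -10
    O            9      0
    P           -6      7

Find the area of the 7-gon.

169

Apply the shoelace formula: 2A = Σ (x_i·y_{i+1} − x_{i+1}·y_i), indices taken mod 7.
J→K: (-10)(-1) − (-3)(5) = 25
K→L: (-3)(-8) − (-1)(-1) = 23
L→M: (-1)(-9) − (1)(-8) = 17
M→N: (1)(-10) − (10)(-9) = 80
N→O: (10)(0) − (9)(-10) = 90
O→P: (9)(7) − (-6)(0) = 63
P→J: (-6)(5) − (-10)(7) = 40
Σ = 338
Area = |Σ|/2 = 169.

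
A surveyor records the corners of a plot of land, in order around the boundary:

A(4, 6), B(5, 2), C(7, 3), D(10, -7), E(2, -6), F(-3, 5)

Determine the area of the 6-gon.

Apply Gauss's area formula: 2A = Σ (x_i·y_{i+1} − x_{i+1}·y_i), indices taken mod 6.
Σ = (-22) + (1) + (-79) + (-46) + (-8) + (-38) = -192
Area = |Σ|/2 = 96.

96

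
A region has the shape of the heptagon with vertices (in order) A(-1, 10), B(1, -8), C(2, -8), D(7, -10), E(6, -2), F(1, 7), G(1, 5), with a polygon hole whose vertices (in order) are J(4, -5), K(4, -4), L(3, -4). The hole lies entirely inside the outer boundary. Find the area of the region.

Outer boundary:
Cross-terms: -2, 8, 36, 46, 44, -2, 15  ⇒  Σ = 145
Area = |Σ|/2 = 72.5.
Hole:
Apply the shoelace formula: 2A = Σ (x_i·y_{i+1} − x_{i+1}·y_i), indices taken mod 3.
Σ = (4) + (-4) + (1) = 1
Area = |Σ|/2 = 0.5.
Net area = 72.5 − 0.5 = 72.

72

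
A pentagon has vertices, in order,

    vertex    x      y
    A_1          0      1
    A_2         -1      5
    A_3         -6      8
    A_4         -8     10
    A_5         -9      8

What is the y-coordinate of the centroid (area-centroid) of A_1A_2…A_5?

Apply Gauss's area formula. First the cross-terms c_i = x_i·y_{i+1} − x_{i+1}·y_i:
  1, 22, 4, 26, -9  ⇒  2A = 44, A = 22.
Then Σ (y_i + y_{i+1})·c_i = 751, so ȳ = 751 / (6·22) = 751/132.

751/132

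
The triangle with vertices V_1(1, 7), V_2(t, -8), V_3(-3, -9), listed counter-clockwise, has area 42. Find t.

-8

The doubled signed area Σ (x_i y_{i+1} − x_{i+1} y_i) is linear in t.
With t=0 it equals -44; the coefficient of t is -16 (from the two edges through V_2).
So -16·t + -44 = 2·42 = 84 ⇒ t = -8.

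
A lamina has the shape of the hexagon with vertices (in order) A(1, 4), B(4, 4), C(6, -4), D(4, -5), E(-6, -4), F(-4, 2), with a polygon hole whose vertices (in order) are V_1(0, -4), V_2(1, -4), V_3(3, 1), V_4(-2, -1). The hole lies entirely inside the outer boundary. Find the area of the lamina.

67

Outer boundary:
Apply the shoelace formula: 2A = Σ (x_i·y_{i+1} − x_{i+1}·y_i), indices taken mod 6.
Σ = (-12) + (-40) + (-14) + (-46) + (-28) + (-18) = -158
Area = |Σ|/2 = 79.
Hole:
V_1→V_2: (0)(-4) − (1)(-4) = 4
V_2→V_3: (1)(1) − (3)(-4) = 13
V_3→V_4: (3)(-1) − (-2)(1) = -1
V_4→V_1: (-2)(-4) − (0)(-1) = 8
Σ = 24
Area = |Σ|/2 = 12.
Net area = 79 − 12 = 67.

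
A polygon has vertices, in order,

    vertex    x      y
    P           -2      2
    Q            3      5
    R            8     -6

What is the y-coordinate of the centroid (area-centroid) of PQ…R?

Apply Gauss's area formula. First the cross-terms c_i = x_i·y_{i+1} − x_{i+1}·y_i:
  -16, -58, 4  ⇒  2A = -70, A = -35.
Then Σ (y_i + y_{i+1})·c_i = -70, so ȳ = -70 / (6·(-35)) = 1/3.

1/3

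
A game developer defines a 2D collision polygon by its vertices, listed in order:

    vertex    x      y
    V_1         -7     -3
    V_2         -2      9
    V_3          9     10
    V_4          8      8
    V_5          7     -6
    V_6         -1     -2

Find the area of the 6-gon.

Apply the surveyor's formula: 2A = Σ (x_i·y_{i+1} − x_{i+1}·y_i), indices taken mod 6.
Cross-terms: -69, -101, -8, -104, -20, -11  ⇒  Σ = -313
Area = |Σ|/2 = 156.5.

156.5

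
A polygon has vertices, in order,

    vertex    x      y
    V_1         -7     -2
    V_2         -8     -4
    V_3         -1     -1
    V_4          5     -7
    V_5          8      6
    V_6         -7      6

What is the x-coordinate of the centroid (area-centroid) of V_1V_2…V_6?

Apply Gauss's area formula. First the cross-terms c_i = x_i·y_{i+1} − x_{i+1}·y_i:
  12, 4, 12, 86, 90, 56  ⇒  2A = 260, A = 130.
Then Σ (x_i + x_{i+1})·c_i = 256, so x̄ = 256 / (6·130) = 64/195.

64/195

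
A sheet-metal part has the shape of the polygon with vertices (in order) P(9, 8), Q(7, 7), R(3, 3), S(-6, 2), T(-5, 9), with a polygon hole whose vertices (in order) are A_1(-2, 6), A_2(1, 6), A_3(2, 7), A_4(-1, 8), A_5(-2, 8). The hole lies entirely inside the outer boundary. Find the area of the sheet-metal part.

Outer boundary:
Apply Gauss's area formula: 2A = Σ (x_i·y_{i+1} − x_{i+1}·y_i), indices taken mod 5.
Cross-terms: 7, 0, 24, -44, -121  ⇒  Σ = -134
Area = |Σ|/2 = 67.
Hole:
Σ = (-18) + (-5) + (23) + (8) + (4) = 12
Area = |Σ|/2 = 6.
Net area = 67 − 6 = 61.

61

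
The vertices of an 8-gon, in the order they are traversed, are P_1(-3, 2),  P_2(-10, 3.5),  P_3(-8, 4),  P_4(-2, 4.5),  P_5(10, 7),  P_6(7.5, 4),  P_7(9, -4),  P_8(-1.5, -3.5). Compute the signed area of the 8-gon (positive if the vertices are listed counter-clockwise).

-109.5

P_1→P_2: (-3)(3.5) − (-10)(2) = 9.5
P_2→P_3: (-10)(4) − (-8)(3.5) = -12
P_3→P_4: (-8)(4.5) − (-2)(4) = -28
P_4→P_5: (-2)(7) − (10)(4.5) = -59
P_5→P_6: (10)(4) − (7.5)(7) = -12.5
P_6→P_7: (7.5)(-4) − (9)(4) = -66
P_7→P_8: (9)(-3.5) − (-1.5)(-4) = -37.5
P_8→P_1: (-1.5)(2) − (-3)(-3.5) = -13.5
Σ = -219
Signed area = Σ/2 = -109.5 (negative ⇒ clockwise traversal).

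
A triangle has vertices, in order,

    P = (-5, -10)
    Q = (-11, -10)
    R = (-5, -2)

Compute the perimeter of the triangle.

|PQ| = √((-6)² + (0)²) = √36 = 6
|QR| = √((6)² + (8)²) = √100 = 10
|RP| = √((0)² + (-8)²) = √64 = 8
Perimeter = 6 + 10 + 8 = 24.

24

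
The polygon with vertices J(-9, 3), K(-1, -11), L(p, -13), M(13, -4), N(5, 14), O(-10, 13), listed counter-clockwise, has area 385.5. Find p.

Write out the shoelace sum; only the two edges meeting at L involve p:
2·Area = [((-1)·(-13) − p·(-11)) + (p·(-4) − 13·(-13))] + 596
       = 7·p + 778 = 771
⇒ p = -1.

-1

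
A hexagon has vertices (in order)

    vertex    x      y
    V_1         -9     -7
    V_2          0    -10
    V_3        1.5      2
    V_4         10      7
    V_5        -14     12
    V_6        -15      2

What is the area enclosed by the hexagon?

V_1→V_2: (-9)(-10) − (0)(-7) = 90
V_2→V_3: (0)(2) − (1.5)(-10) = 15
V_3→V_4: (1.5)(7) − (10)(2) = -9.5
V_4→V_5: (10)(12) − (-14)(7) = 218
V_5→V_6: (-14)(2) − (-15)(12) = 152
V_6→V_1: (-15)(-7) − (-9)(2) = 123
Σ = 588.5
Area = |Σ|/2 = 294.25.

294.25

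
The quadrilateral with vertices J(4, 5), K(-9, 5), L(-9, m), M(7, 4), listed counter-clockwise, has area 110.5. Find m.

Write out the shoelace sum; only the two edges meeting at L involve m:
2·Area = [((-9)·m − (-9)·5) + ((-9)·4 − 7·m)] + 84
       = -16·m + 93 = 221
⇒ m = -8.

-8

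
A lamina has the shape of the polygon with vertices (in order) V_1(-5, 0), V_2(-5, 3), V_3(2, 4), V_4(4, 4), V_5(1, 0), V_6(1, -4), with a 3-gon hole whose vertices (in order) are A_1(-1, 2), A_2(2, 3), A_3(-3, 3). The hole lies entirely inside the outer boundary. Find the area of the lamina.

Outer boundary:
Apply the shoelace (surveyor's) formula: 2A = Σ (x_i·y_{i+1} − x_{i+1}·y_i), indices taken mod 6.
Σ = (-15) + (-26) + (-8) + (-4) + (-4) + (-20) = -77
Area = |Σ|/2 = 38.5.
Hole:
Apply the shoelace (surveyor's) formula: 2A = Σ (x_i·y_{i+1} − x_{i+1}·y_i), indices taken mod 3.
Cross-terms: -7, 15, -3  ⇒  Σ = 5
Area = |Σ|/2 = 2.5.
Net area = 38.5 − 2.5 = 36.

36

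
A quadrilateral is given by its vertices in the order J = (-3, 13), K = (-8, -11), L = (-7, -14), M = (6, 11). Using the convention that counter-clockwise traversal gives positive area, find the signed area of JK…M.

Apply Gauss's area formula: 2A = Σ (x_i·y_{i+1} − x_{i+1}·y_i), indices taken mod 4.
Σ = (137) + (35) + (7) + (111) = 290
Signed area = Σ/2 = 145 (positive ⇒ counter-clockwise traversal).

145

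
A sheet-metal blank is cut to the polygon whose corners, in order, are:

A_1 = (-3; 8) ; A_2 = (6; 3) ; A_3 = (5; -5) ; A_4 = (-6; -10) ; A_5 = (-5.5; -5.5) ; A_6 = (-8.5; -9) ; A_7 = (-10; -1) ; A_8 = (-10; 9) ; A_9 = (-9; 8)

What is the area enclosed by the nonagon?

214.875

Apply the surveyor's formula: 2A = Σ (x_i·y_{i+1} − x_{i+1}·y_i), indices taken mod 9.
Cross-terms: -57, -45, -80, -22, 2.75, -81.5, -100, 1, -48  ⇒  Σ = -429.75
Area = |Σ|/2 = 214.875.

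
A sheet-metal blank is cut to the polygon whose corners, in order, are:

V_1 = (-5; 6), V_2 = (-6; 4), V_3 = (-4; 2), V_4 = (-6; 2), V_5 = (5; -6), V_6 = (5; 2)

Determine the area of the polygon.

65

Apply the surveyor's formula: 2A = Σ (x_i·y_{i+1} − x_{i+1}·y_i), indices taken mod 6.
V_1→V_2: (-5)(4) − (-6)(6) = 16
V_2→V_3: (-6)(2) − (-4)(4) = 4
V_3→V_4: (-4)(2) − (-6)(2) = 4
V_4→V_5: (-6)(-6) − (5)(2) = 26
V_5→V_6: (5)(2) − (5)(-6) = 40
V_6→V_1: (5)(6) − (-5)(2) = 40
Σ = 130
Area = |Σ|/2 = 65.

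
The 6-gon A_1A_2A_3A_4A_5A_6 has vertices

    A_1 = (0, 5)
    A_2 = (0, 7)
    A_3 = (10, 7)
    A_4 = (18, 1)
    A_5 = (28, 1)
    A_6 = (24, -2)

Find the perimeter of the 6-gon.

62

|A_1A_2| = √((0)² + (2)²) = √4 = 2
|A_2A_3| = √((10)² + (0)²) = √100 = 10
|A_3A_4| = √((8)² + (-6)²) = √100 = 10
|A_4A_5| = √((10)² + (0)²) = √100 = 10
|A_5A_6| = √((-4)² + (-3)²) = √25 = 5
|A_6A_1| = √((-24)² + (7)²) = √625 = 25
Perimeter = 2 + 10 + 10 + 10 + 5 + 25 = 62.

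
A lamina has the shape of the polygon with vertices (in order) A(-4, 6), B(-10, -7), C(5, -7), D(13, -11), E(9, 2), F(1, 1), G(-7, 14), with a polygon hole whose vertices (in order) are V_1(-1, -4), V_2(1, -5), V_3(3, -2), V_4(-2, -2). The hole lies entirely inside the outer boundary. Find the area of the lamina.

Outer boundary:
A→B: (-4)(-7) − (-10)(6) = 88
B→C: (-10)(-7) − (5)(-7) = 105
C→D: (5)(-11) − (13)(-7) = 36
D→E: (13)(2) − (9)(-11) = 125
E→F: (9)(1) − (1)(2) = 7
F→G: (1)(14) − (-7)(1) = 21
G→A: (-7)(6) − (-4)(14) = 14
Σ = 396
Area = |Σ|/2 = 198.
Hole:
Σ = (9) + (13) + (-10) + (6) = 18
Area = |Σ|/2 = 9.
Net area = 198 − 9 = 189.

189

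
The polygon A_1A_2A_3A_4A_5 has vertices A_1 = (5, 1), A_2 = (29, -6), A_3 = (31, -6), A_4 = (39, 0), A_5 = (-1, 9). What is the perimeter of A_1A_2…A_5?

88

|A_1A_2| = √((24)² + (-7)²) = √625 = 25
|A_2A_3| = √((2)² + (0)²) = √4 = 2
|A_3A_4| = √((8)² + (6)²) = √100 = 10
|A_4A_5| = √((-40)² + (9)²) = √1681 = 41
|A_5A_1| = √((6)² + (-8)²) = √100 = 10
Perimeter = 25 + 2 + 10 + 41 + 10 = 88.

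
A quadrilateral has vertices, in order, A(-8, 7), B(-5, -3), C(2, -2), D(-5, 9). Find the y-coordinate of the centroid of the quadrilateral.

67/30

Apply Gauss's area formula. First the cross-terms c_i = x_i·y_{i+1} − x_{i+1}·y_i:
  59, 16, 8, 37  ⇒  2A = 120, A = 60.
Then Σ (y_i + y_{i+1})·c_i = 804, so ȳ = 804 / (6·60) = 67/30.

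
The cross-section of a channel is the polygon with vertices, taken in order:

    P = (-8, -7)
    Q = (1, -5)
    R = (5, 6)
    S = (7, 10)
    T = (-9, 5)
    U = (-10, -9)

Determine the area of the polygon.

170

Apply the surveyor's formula: 2A = Σ (x_i·y_{i+1} − x_{i+1}·y_i), indices taken mod 6.
Cross-terms: 47, 31, 8, 125, 131, -2  ⇒  Σ = 340
Area = |Σ|/2 = 170.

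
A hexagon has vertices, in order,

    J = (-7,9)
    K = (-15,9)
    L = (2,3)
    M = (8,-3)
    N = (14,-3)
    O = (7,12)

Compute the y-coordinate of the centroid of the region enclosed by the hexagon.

580/111

Apply the surveyor's formula. First the cross-terms c_i = x_i·y_{i+1} − x_{i+1}·y_i:
  72, -63, -30, 18, 189, 147  ⇒  2A = 333, A = 166.5.
Then Σ (y_i + y_{i+1})·c_i = 5220, so ȳ = 5220 / (6·166.5) = 580/111.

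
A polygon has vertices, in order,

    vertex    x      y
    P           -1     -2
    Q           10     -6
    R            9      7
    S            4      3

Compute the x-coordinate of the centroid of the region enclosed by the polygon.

Apply the shoelace formula. First the cross-terms c_i = x_i·y_{i+1} − x_{i+1}·y_i:
  26, 124, -1, -5  ⇒  2A = 144, A = 72.
Then Σ (x_i + x_{i+1})·c_i = 2562, so x̄ = 2562 / (6·72) = 427/72.

427/72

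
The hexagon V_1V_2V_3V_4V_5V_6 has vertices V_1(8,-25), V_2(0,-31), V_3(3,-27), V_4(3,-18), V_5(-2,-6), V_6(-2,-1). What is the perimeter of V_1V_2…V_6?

|V_1V_2| = √((-8)² + (-6)²) = √100 = 10
|V_2V_3| = √((3)² + (4)²) = √25 = 5
|V_3V_4| = √((0)² + (9)²) = √81 = 9
|V_4V_5| = √((-5)² + (12)²) = √169 = 13
|V_5V_6| = √((0)² + (5)²) = √25 = 5
|V_6V_1| = √((10)² + (-24)²) = √676 = 26
Perimeter = 10 + 5 + 9 + 13 + 5 + 26 = 68.

68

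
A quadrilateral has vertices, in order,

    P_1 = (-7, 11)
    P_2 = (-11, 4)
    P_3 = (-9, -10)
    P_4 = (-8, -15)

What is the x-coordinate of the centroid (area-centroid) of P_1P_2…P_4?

Apply the surveyor's formula. First the cross-terms c_i = x_i·y_{i+1} − x_{i+1}·y_i:
  93, 146, 55, -193  ⇒  2A = 101, A = 50.5.
Then Σ (x_i + x_{i+1})·c_i = -2634, so x̄ = -2634 / (6·50.5) = -878/101.

-878/101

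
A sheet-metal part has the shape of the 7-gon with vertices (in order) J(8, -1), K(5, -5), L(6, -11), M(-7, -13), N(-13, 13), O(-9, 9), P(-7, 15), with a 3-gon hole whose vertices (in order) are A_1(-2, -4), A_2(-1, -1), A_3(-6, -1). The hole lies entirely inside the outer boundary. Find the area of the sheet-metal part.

322.5

Outer boundary:
Apply the shoelace formula: 2A = Σ (x_i·y_{i+1} − x_{i+1}·y_i), indices taken mod 7.
J→K: (8)(-5) − (5)(-1) = -35
K→L: (5)(-11) − (6)(-5) = -25
L→M: (6)(-13) − (-7)(-11) = -155
M→N: (-7)(13) − (-13)(-13) = -260
N→O: (-13)(9) − (-9)(13) = 0
O→P: (-9)(15) − (-7)(9) = -72
P→J: (-7)(-1) − (8)(15) = -113
Σ = -660
Area = |Σ|/2 = 330.
Hole:
A_1→A_2: (-2)(-1) − (-1)(-4) = -2
A_2→A_3: (-1)(-1) − (-6)(-1) = -5
A_3→A_1: (-6)(-4) − (-2)(-1) = 22
Σ = 15
Area = |Σ|/2 = 7.5.
Net area = 330 − 7.5 = 322.5.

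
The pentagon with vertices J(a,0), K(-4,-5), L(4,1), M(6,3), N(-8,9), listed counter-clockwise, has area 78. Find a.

-4

Write out the shoelace sum; only the two edges meeting at J involve a:
2·Area = [((-8)·0 − a·9) + (a·(-5) − (-4)·0)] + 100
       = -14·a + 100 = 156
⇒ a = -4.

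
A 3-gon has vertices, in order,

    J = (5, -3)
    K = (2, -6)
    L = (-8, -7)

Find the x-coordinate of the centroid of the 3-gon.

Apply the shoelace (surveyor's) formula. First the cross-terms c_i = x_i·y_{i+1} − x_{i+1}·y_i:
  -24, -62, 59  ⇒  2A = -27, A = -13.5.
Then Σ (x_i + x_{i+1})·c_i = 27, so x̄ = 27 / (6·(-13.5)) = -1/3.

-1/3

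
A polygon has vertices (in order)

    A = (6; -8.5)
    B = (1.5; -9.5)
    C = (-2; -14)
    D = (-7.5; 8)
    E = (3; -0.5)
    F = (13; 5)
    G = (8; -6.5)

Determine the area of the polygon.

178.75

Apply the surveyor's formula: 2A = Σ (x_i·y_{i+1} − x_{i+1}·y_i), indices taken mod 7.
Cross-terms: -44.25, -40, -121, -20.25, 21.5, -124.5, -29  ⇒  Σ = -357.5
Area = |Σ|/2 = 178.75.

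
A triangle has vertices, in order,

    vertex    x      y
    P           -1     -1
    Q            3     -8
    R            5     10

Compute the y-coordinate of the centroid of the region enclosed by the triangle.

Apply the surveyor's formula. First the cross-terms c_i = x_i·y_{i+1} − x_{i+1}·y_i:
  11, 70, 5  ⇒  2A = 86, A = 43.
Then Σ (y_i + y_{i+1})·c_i = 86, so ȳ = 86 / (6·43) = 1/3.

1/3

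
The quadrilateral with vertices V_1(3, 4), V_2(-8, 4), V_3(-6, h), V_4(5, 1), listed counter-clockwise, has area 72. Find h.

-5

The doubled signed area Σ (x_i y_{i+1} − x_{i+1} y_i) is linear in h.
With h=0 it equals 79; the coefficient of h is -13 (from the two edges through V_3).
So -13·h + 79 = 2·72 = 144 ⇒ h = -5.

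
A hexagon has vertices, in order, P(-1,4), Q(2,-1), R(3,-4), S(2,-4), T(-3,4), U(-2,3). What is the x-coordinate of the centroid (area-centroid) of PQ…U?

Apply Gauss's area formula. First the cross-terms c_i = x_i·y_{i+1} − x_{i+1}·y_i:
  -7, -5, -4, -4, -1, -5  ⇒  2A = -26, A = -13.
Then Σ (x_i + x_{i+1})·c_i = -28, so x̄ = -28 / (6·(-13)) = 14/39.

14/39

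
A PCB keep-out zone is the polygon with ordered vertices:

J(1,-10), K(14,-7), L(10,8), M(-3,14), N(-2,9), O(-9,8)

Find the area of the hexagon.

Apply Gauss's area formula: 2A = Σ (x_i·y_{i+1} − x_{i+1}·y_i), indices taken mod 6.
Cross-terms: 133, 182, 164, 1, 65, 82  ⇒  Σ = 627
Area = |Σ|/2 = 313.5.

313.5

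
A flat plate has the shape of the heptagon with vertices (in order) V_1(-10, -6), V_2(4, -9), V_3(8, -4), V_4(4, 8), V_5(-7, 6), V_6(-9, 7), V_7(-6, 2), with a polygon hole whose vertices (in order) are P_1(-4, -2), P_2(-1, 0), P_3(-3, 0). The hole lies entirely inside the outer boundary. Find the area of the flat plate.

Outer boundary:
Σ = (114) + (56) + (80) + (80) + (5) + (24) + (56) = 415
Area = |Σ|/2 = 207.5.
Hole:
Apply Gauss's area formula: 2A = Σ (x_i·y_{i+1} − x_{i+1}·y_i), indices taken mod 3.
Σ = (-2) + (0) + (6) = 4
Area = |Σ|/2 = 2.
Net area = 207.5 − 2 = 205.5.

205.5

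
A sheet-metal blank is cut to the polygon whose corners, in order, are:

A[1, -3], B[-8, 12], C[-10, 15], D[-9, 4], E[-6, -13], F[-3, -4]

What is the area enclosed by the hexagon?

111

Apply the shoelace formula: 2A = Σ (x_i·y_{i+1} − x_{i+1}·y_i), indices taken mod 6.
Cross-terms: -12, 0, 95, 141, -15, 13  ⇒  Σ = 222
Area = |Σ|/2 = 111.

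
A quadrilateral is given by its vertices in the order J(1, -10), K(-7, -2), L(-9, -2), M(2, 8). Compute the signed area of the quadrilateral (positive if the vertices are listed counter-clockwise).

-86

Apply the shoelace formula: 2A = Σ (x_i·y_{i+1} − x_{i+1}·y_i), indices taken mod 4.
Σ = (-72) + (-4) + (-68) + (-28) = -172
Signed area = Σ/2 = -86 (negative ⇒ clockwise traversal).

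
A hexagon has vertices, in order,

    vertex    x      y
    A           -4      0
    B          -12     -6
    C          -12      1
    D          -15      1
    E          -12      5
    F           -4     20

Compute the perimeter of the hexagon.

62

|AB| = √((-8)² + (-6)²) = √100 = 10
|BC| = √((0)² + (7)²) = √49 = 7
|CD| = √((-3)² + (0)²) = √9 = 3
|DE| = √((3)² + (4)²) = √25 = 5
|EF| = √((8)² + (15)²) = √289 = 17
|FA| = √((0)² + (-20)²) = √400 = 20
Perimeter = 10 + 7 + 3 + 5 + 17 + 20 = 62.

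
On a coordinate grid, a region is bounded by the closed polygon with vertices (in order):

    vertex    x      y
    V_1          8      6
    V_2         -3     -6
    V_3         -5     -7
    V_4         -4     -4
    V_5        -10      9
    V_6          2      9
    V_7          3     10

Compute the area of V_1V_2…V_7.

150

Apply the shoelace (surveyor's) formula: 2A = Σ (x_i·y_{i+1} − x_{i+1}·y_i), indices taken mod 7.
Σ = (-30) + (-9) + (-8) + (-76) + (-108) + (-7) + (-62) = -300
Area = |Σ|/2 = 150.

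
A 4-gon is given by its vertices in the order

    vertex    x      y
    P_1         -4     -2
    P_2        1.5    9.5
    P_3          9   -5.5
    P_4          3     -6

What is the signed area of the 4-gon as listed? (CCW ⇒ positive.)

Apply the shoelace formula: 2A = Σ (x_i·y_{i+1} − x_{i+1}·y_i), indices taken mod 4.
Σ = (-35) + (-93.75) + (-37.5) + (-30) = -196.25
Signed area = Σ/2 = -98.125 (negative ⇒ clockwise traversal).

-98.125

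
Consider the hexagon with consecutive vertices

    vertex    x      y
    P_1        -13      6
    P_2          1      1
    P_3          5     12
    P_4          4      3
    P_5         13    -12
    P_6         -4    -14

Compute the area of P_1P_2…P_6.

284

Apply the surveyor's formula: 2A = Σ (x_i·y_{i+1} − x_{i+1}·y_i), indices taken mod 6.
P_1→P_2: (-13)(1) − (1)(6) = -19
P_2→P_3: (1)(12) − (5)(1) = 7
P_3→P_4: (5)(3) − (4)(12) = -33
P_4→P_5: (4)(-12) − (13)(3) = -87
P_5→P_6: (13)(-14) − (-4)(-12) = -230
P_6→P_1: (-4)(6) − (-13)(-14) = -206
Σ = -568
Area = |Σ|/2 = 284.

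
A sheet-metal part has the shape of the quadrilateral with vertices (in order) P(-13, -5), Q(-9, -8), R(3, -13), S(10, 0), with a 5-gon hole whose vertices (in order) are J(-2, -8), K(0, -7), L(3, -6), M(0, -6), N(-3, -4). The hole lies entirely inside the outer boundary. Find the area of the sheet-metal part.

132.5

Outer boundary:
Cross-terms: 59, 141, 130, -50  ⇒  Σ = 280
Area = |Σ|/2 = 140.
Hole:
Apply the surveyor's formula: 2A = Σ (x_i·y_{i+1} − x_{i+1}·y_i), indices taken mod 5.
Cross-terms: 14, 21, -18, -18, 16  ⇒  Σ = 15
Area = |Σ|/2 = 7.5.
Net area = 140 − 7.5 = 132.5.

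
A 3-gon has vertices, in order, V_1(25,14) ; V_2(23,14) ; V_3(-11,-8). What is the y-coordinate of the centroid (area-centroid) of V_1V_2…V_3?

Apply the shoelace formula. First the cross-terms c_i = x_i·y_{i+1} − x_{i+1}·y_i:
  28, -30, 46  ⇒  2A = 44, A = 22.
Then Σ (y_i + y_{i+1})·c_i = 880, so ȳ = 880 / (6·22) = 20/3.

20/3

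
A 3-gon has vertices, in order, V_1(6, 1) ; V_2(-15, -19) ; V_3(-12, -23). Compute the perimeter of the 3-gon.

64

|V_1V_2| = √((-21)² + (-20)²) = √841 = 29
|V_2V_3| = √((3)² + (-4)²) = √25 = 5
|V_3V_1| = √((18)² + (24)²) = √900 = 30
Perimeter = 29 + 5 + 30 = 64.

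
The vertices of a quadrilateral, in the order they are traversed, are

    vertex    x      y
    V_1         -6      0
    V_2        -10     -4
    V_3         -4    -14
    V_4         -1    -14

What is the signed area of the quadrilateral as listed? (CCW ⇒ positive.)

V_1→V_2: (-6)(-4) − (-10)(0) = 24
V_2→V_3: (-10)(-14) − (-4)(-4) = 124
V_3→V_4: (-4)(-14) − (-1)(-14) = 42
V_4→V_1: (-1)(0) − (-6)(-14) = -84
Σ = 106
Signed area = Σ/2 = 53 (positive ⇒ counter-clockwise traversal).

53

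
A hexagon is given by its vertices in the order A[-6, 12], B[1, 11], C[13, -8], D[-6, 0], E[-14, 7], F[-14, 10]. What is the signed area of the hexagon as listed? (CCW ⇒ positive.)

-234.5

Apply Gauss's area formula: 2A = Σ (x_i·y_{i+1} − x_{i+1}·y_i), indices taken mod 6.
Σ = (-78) + (-151) + (-48) + (-42) + (-42) + (-108) = -469
Signed area = Σ/2 = -234.5 (negative ⇒ clockwise traversal).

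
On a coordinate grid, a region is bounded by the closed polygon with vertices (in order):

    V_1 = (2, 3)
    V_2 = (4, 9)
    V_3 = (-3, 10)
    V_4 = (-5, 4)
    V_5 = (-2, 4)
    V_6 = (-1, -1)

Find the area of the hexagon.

Σ = (6) + (67) + (38) + (-12) + (6) + (-1) = 104
Area = |Σ|/2 = 52.

52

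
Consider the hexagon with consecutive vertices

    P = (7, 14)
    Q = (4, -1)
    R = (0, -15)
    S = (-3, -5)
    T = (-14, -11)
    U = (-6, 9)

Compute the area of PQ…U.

272

Σ = (-63) + (-60) + (-45) + (-37) + (-192) + (-147) = -544
Area = |Σ|/2 = 272.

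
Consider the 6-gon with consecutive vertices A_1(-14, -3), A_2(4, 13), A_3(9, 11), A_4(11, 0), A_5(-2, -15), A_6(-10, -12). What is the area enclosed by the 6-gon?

396.5

A_1→A_2: (-14)(13) − (4)(-3) = -170
A_2→A_3: (4)(11) − (9)(13) = -73
A_3→A_4: (9)(0) − (11)(11) = -121
A_4→A_5: (11)(-15) − (-2)(0) = -165
A_5→A_6: (-2)(-12) − (-10)(-15) = -126
A_6→A_1: (-10)(-3) − (-14)(-12) = -138
Σ = -793
Area = |Σ|/2 = 396.5.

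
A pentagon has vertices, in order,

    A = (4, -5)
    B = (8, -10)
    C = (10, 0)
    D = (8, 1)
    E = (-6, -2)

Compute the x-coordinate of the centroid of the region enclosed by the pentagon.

Apply the surveyor's formula. First the cross-terms c_i = x_i·y_{i+1} − x_{i+1}·y_i:
  0, 100, 10, -10, 38  ⇒  2A = 138, A = 69.
Then Σ (x_i + x_{i+1})·c_i = 1884, so x̄ = 1884 / (6·69) = 314/69.

314/69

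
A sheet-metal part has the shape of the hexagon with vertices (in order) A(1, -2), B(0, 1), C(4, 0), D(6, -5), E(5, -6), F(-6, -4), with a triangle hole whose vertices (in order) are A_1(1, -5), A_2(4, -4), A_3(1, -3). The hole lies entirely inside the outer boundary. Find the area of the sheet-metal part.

Outer boundary:
Apply Gauss's area formula: 2A = Σ (x_i·y_{i+1} − x_{i+1}·y_i), indices taken mod 6.
Σ = (1) + (-4) + (-20) + (-11) + (-56) + (16) = -74
Area = |Σ|/2 = 37.
Hole:
Apply the shoelace formula: 2A = Σ (x_i·y_{i+1} − x_{i+1}·y_i), indices taken mod 3.
A_1→A_2: (1)(-4) − (4)(-5) = 16
A_2→A_3: (4)(-3) − (1)(-4) = -8
A_3→A_1: (1)(-5) − (1)(-3) = -2
Σ = 6
Area = |Σ|/2 = 3.
Net area = 37 − 3 = 34.

34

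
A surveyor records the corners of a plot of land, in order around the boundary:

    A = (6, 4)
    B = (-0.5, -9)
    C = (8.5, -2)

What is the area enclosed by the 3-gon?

35.75

Apply Gauss's area formula: 2A = Σ (x_i·y_{i+1} − x_{i+1}·y_i), indices taken mod 3.
A→B: (6)(-9) − (-0.5)(4) = -52
B→C: (-0.5)(-2) − (8.5)(-9) = 77.5
C→A: (8.5)(4) − (6)(-2) = 46
Σ = 71.5
Area = |Σ|/2 = 35.75.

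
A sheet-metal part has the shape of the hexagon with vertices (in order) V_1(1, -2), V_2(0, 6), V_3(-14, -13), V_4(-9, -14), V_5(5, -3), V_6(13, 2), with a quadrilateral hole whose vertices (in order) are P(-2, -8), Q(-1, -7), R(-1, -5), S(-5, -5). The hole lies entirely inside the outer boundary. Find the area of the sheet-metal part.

Outer boundary:
Apply the shoelace (surveyor's) formula: 2A = Σ (x_i·y_{i+1} − x_{i+1}·y_i), indices taken mod 6.
Σ = (6) + (84) + (79) + (97) + (49) + (-28) = 287
Area = |Σ|/2 = 143.5.
Hole:
Apply the surveyor's formula: 2A = Σ (x_i·y_{i+1} − x_{i+1}·y_i), indices taken mod 4.
P→Q: (-2)(-7) − (-1)(-8) = 6
Q→R: (-1)(-5) − (-1)(-7) = -2
R→S: (-1)(-5) − (-5)(-5) = -20
S→P: (-5)(-8) − (-2)(-5) = 30
Σ = 14
Area = |Σ|/2 = 7.
Net area = 143.5 − 7 = 136.5.

136.5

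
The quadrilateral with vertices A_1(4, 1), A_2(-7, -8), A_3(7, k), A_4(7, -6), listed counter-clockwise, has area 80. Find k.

Write out the shoelace sum; only the two edges meeting at A_3 involve k:
2·Area = [((-7)·k − 7·(-8)) + (7·(-6) − 7·k)] + 6
       = -14·k + 20 = 160
⇒ k = -10.

-10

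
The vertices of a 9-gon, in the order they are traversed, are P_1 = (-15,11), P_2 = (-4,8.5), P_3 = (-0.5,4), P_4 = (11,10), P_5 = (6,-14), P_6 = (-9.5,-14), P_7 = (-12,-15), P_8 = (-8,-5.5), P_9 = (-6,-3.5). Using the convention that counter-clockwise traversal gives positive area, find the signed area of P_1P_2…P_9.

Apply Gauss's area formula: 2A = Σ (x_i·y_{i+1} − x_{i+1}·y_i), indices taken mod 9.
P_1→P_2: (-15)(8.5) − (-4)(11) = -83.5
P_2→P_3: (-4)(4) − (-0.5)(8.5) = -11.75
P_3→P_4: (-0.5)(10) − (11)(4) = -49
P_4→P_5: (11)(-14) − (6)(10) = -214
P_5→P_6: (6)(-14) − (-9.5)(-14) = -217
P_6→P_7: (-9.5)(-15) − (-12)(-14) = -25.5
P_7→P_8: (-12)(-5.5) − (-8)(-15) = -54
P_8→P_9: (-8)(-3.5) − (-6)(-5.5) = -5
P_9→P_1: (-6)(11) − (-15)(-3.5) = -118.5
Σ = -778.25
Signed area = Σ/2 = -389.125 (negative ⇒ clockwise traversal).

-389.125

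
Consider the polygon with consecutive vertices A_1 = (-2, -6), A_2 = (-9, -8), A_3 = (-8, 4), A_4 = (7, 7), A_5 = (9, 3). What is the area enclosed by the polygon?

156

Cross-terms: -38, -100, -84, -42, -48  ⇒  Σ = -312
Area = |Σ|/2 = 156.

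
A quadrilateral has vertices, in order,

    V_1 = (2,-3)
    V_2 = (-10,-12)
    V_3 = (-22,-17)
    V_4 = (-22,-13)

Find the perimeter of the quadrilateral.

58

|V_1V_2| = √((-12)² + (-9)²) = √225 = 15
|V_2V_3| = √((-12)² + (-5)²) = √169 = 13
|V_3V_4| = √((0)² + (4)²) = √16 = 4
|V_4V_1| = √((24)² + (10)²) = √676 = 26
Perimeter = 15 + 13 + 4 + 26 = 58.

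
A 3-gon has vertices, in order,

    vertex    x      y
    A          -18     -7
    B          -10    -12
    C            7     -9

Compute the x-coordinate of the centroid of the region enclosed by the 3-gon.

Apply the surveyor's formula. First the cross-terms c_i = x_i·y_{i+1} − x_{i+1}·y_i:
  146, 174, -211  ⇒  2A = 109, A = 54.5.
Then Σ (x_i + x_{i+1})·c_i = -2289, so x̄ = -2289 / (6·54.5) = -7.

-7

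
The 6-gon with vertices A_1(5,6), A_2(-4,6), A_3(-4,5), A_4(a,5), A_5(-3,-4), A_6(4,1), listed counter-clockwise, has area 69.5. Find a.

-6

Write out the shoelace sum; only the two edges meeting at A_4 involve a:
2·Area = [((-4)·5 − a·5) + (a·(-4) − (-3)·5)] + 90
       = -9·a + 85 = 139
⇒ a = -6.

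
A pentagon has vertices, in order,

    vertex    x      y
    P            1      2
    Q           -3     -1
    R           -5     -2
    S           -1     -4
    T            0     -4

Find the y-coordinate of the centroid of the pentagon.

Apply the shoelace (surveyor's) formula. First the cross-terms c_i = x_i·y_{i+1} − x_{i+1}·y_i:
  5, 1, 18, 4, 4  ⇒  2A = 32, A = 16.
Then Σ (y_i + y_{i+1})·c_i = -146, so ȳ = -146 / (6·16) = -73/48.

-73/48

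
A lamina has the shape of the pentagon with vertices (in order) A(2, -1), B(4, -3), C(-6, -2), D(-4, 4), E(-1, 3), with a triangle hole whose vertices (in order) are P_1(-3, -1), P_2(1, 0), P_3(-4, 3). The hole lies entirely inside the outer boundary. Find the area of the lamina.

28

Outer boundary:
A→B: (2)(-3) − (4)(-1) = -2
B→C: (4)(-2) − (-6)(-3) = -26
C→D: (-6)(4) − (-4)(-2) = -32
D→E: (-4)(3) − (-1)(4) = -8
E→A: (-1)(-1) − (2)(3) = -5
Σ = -73
Area = |Σ|/2 = 36.5.
Hole:
Apply Gauss's area formula: 2A = Σ (x_i·y_{i+1} − x_{i+1}·y_i), indices taken mod 3.
Cross-terms: 1, 3, 13  ⇒  Σ = 17
Area = |Σ|/2 = 8.5.
Net area = 36.5 − 8.5 = 28.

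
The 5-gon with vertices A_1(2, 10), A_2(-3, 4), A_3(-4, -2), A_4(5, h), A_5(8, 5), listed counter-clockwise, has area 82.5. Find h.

0

The doubled signed area Σ (x_i y_{i+1} − x_{i+1} y_i) is linear in h.
With h=0 it equals 165; the coefficient of h is -12 (from the two edges through A_4).
So -12·h + 165 = 2·82.5 = 165 ⇒ h = 0.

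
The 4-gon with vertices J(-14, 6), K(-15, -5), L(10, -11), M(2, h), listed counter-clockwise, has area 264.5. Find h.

The doubled signed area Σ (x_i y_{i+1} − x_{i+1} y_i) is linear in h.
With h=0 it equals 409; the coefficient of h is 24 (from the two edges through M).
So 24·h + 409 = 2·264.5 = 529 ⇒ h = 5.

5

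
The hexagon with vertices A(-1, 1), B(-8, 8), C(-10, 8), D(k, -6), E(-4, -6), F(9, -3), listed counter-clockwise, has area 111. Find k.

-7

The doubled signed area Σ (x_i y_{i+1} − x_{i+1} y_i) is linear in k.
With k=0 it equals 124; the coefficient of k is -14 (from the two edges through D).
So -14·k + 124 = 2·111 = 222 ⇒ k = -7.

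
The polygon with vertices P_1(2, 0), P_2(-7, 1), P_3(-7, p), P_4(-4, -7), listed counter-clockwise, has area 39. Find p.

The doubled signed area Σ (x_i y_{i+1} − x_{i+1} y_i) is linear in p.
With p=0 it equals 72; the coefficient of p is -3 (from the two edges through P_3).
So -3·p + 72 = 2·39 = 78 ⇒ p = -2.

-2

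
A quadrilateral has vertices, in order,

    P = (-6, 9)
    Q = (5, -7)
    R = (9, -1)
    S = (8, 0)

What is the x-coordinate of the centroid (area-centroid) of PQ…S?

Apply the shoelace (surveyor's) formula. First the cross-terms c_i = x_i·y_{i+1} − x_{i+1}·y_i:
  -3, 58, 8, 72  ⇒  2A = 135, A = 67.5.
Then Σ (x_i + x_{i+1})·c_i = 1095, so x̄ = 1095 / (6·67.5) = 73/27.

73/27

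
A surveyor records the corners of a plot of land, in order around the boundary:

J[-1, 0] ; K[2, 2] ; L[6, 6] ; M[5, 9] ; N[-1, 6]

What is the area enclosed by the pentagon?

33.5

Σ = (-2) + (0) + (24) + (39) + (6) = 67
Area = |Σ|/2 = 33.5.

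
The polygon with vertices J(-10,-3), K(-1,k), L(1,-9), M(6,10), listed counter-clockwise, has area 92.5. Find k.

The doubled signed area Σ (x_i y_{i+1} − x_{i+1} y_i) is linear in k.
With k=0 it equals 152; the coefficient of k is -11 (from the two edges through K).
So -11·k + 152 = 2·92.5 = 185 ⇒ k = -3.

-3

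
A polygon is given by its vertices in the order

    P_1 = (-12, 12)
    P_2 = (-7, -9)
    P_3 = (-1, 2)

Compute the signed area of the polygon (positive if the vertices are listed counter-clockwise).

90.5

Apply Gauss's area formula: 2A = Σ (x_i·y_{i+1} − x_{i+1}·y_i), indices taken mod 3.
Σ = (192) + (-23) + (12) = 181
Signed area = Σ/2 = 90.5 (positive ⇒ counter-clockwise traversal).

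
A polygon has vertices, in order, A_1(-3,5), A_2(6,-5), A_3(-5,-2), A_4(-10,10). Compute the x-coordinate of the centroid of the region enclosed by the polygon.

Apply the shoelace formula. First the cross-terms c_i = x_i·y_{i+1} − x_{i+1}·y_i:
  -15, -37, -70, -20  ⇒  2A = -142, A = -71.
Then Σ (x_i + x_{i+1})·c_i = 1228, so x̄ = 1228 / (6·(-71)) = -614/213.

-614/213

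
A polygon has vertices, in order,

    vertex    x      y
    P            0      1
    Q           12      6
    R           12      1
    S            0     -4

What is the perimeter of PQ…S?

36

|PQ| = √((12)² + (5)²) = √169 = 13
|QR| = √((0)² + (-5)²) = √25 = 5
|RS| = √((-12)² + (-5)²) = √169 = 13
|SP| = √((0)² + (5)²) = √25 = 5
Perimeter = 13 + 5 + 13 + 5 = 36.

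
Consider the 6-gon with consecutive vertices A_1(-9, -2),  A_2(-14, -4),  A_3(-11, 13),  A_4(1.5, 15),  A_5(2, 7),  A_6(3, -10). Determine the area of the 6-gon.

A_1→A_2: (-9)(-4) − (-14)(-2) = 8
A_2→A_3: (-14)(13) − (-11)(-4) = -226
A_3→A_4: (-11)(15) − (1.5)(13) = -184.5
A_4→A_5: (1.5)(7) − (2)(15) = -19.5
A_5→A_6: (2)(-10) − (3)(7) = -41
A_6→A_1: (3)(-2) − (-9)(-10) = -96
Σ = -559
Area = |Σ|/2 = 279.5.

279.5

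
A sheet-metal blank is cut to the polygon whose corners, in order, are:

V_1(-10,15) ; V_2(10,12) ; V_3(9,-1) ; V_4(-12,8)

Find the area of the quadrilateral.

214

Apply the surveyor's formula: 2A = Σ (x_i·y_{i+1} − x_{i+1}·y_i), indices taken mod 4.
Σ = (-270) + (-118) + (60) + (-100) = -428
Area = |Σ|/2 = 214.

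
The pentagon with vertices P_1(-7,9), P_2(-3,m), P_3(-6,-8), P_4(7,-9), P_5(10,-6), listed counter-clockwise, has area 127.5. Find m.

The doubled signed area Σ (x_i y_{i+1} − x_{i+1} y_i) is linear in m.
With m=0 it equals 257; the coefficient of m is -1 (from the two edges through P_2).
So -1·m + 257 = 2·127.5 = 255 ⇒ m = 2.

2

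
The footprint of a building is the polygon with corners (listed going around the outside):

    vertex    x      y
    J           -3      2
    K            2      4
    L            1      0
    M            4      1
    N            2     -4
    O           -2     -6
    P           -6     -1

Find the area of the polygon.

53

Apply the shoelace (surveyor's) formula: 2A = Σ (x_i·y_{i+1} − x_{i+1}·y_i), indices taken mod 7.
Σ = (-16) + (-4) + (1) + (-18) + (-20) + (-34) + (-15) = -106
Area = |Σ|/2 = 53.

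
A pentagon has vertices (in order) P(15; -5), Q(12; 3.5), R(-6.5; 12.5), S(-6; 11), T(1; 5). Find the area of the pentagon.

Apply the shoelace formula: 2A = Σ (x_i·y_{i+1} − x_{i+1}·y_i), indices taken mod 5.
Cross-terms: 112.5, 172.75, 3.5, -41, -80  ⇒  Σ = 167.75
Area = |Σ|/2 = 83.875.

83.875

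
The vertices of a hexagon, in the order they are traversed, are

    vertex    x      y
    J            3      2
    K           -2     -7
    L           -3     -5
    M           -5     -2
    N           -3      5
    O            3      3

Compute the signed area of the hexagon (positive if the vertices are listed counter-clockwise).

Apply the shoelace (surveyor's) formula: 2A = Σ (x_i·y_{i+1} − x_{i+1}·y_i), indices taken mod 6.
Σ = (-17) + (-11) + (-19) + (-31) + (-24) + (-3) = -105
Signed area = Σ/2 = -52.5 (negative ⇒ clockwise traversal).

-52.5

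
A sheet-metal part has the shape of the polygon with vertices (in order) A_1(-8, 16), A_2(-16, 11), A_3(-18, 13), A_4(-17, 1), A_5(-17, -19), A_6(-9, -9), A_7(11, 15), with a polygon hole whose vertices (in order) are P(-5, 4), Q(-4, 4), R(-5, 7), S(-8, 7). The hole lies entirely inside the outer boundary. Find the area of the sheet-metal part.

Outer boundary:
Apply the shoelace (surveyor's) formula: 2A = Σ (x_i·y_{i+1} − x_{i+1}·y_i), indices taken mod 7.
Σ = (168) + (-10) + (203) + (340) + (-18) + (-36) + (296) = 943
Area = |Σ|/2 = 471.5.
Hole:
Apply the shoelace (surveyor's) formula: 2A = Σ (x_i·y_{i+1} − x_{i+1}·y_i), indices taken mod 4.
Cross-terms: -4, -8, 21, 3  ⇒  Σ = 12
Area = |Σ|/2 = 6.
Net area = 471.5 − 6 = 465.5.

465.5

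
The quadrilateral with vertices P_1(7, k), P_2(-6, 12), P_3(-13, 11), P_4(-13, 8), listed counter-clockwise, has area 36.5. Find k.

12

Write out the shoelace sum; only the two edges meeting at P_1 involve k:
2·Area = [((-13)·k − 7·8) + (7·12 − (-6)·k)] + 129
       = -7·k + 157 = 73
⇒ k = 12.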